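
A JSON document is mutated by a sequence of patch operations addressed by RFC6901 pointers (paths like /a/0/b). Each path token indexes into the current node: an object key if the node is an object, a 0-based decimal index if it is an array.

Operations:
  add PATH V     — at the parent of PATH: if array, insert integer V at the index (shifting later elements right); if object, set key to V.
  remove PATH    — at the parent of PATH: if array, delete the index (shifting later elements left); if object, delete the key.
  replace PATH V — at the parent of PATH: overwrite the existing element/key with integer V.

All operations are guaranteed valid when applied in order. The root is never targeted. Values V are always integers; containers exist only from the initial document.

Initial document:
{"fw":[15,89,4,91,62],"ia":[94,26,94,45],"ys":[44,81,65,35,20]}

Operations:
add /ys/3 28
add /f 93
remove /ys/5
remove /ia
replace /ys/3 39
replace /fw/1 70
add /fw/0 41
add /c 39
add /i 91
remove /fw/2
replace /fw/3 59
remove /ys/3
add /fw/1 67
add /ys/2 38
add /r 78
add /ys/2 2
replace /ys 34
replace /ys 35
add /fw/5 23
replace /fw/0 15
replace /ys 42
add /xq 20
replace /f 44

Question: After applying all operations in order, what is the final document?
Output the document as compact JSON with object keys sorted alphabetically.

After op 1 (add /ys/3 28): {"fw":[15,89,4,91,62],"ia":[94,26,94,45],"ys":[44,81,65,28,35,20]}
After op 2 (add /f 93): {"f":93,"fw":[15,89,4,91,62],"ia":[94,26,94,45],"ys":[44,81,65,28,35,20]}
After op 3 (remove /ys/5): {"f":93,"fw":[15,89,4,91,62],"ia":[94,26,94,45],"ys":[44,81,65,28,35]}
After op 4 (remove /ia): {"f":93,"fw":[15,89,4,91,62],"ys":[44,81,65,28,35]}
After op 5 (replace /ys/3 39): {"f":93,"fw":[15,89,4,91,62],"ys":[44,81,65,39,35]}
After op 6 (replace /fw/1 70): {"f":93,"fw":[15,70,4,91,62],"ys":[44,81,65,39,35]}
After op 7 (add /fw/0 41): {"f":93,"fw":[41,15,70,4,91,62],"ys":[44,81,65,39,35]}
After op 8 (add /c 39): {"c":39,"f":93,"fw":[41,15,70,4,91,62],"ys":[44,81,65,39,35]}
After op 9 (add /i 91): {"c":39,"f":93,"fw":[41,15,70,4,91,62],"i":91,"ys":[44,81,65,39,35]}
After op 10 (remove /fw/2): {"c":39,"f":93,"fw":[41,15,4,91,62],"i":91,"ys":[44,81,65,39,35]}
After op 11 (replace /fw/3 59): {"c":39,"f":93,"fw":[41,15,4,59,62],"i":91,"ys":[44,81,65,39,35]}
After op 12 (remove /ys/3): {"c":39,"f":93,"fw":[41,15,4,59,62],"i":91,"ys":[44,81,65,35]}
After op 13 (add /fw/1 67): {"c":39,"f":93,"fw":[41,67,15,4,59,62],"i":91,"ys":[44,81,65,35]}
After op 14 (add /ys/2 38): {"c":39,"f":93,"fw":[41,67,15,4,59,62],"i":91,"ys":[44,81,38,65,35]}
After op 15 (add /r 78): {"c":39,"f":93,"fw":[41,67,15,4,59,62],"i":91,"r":78,"ys":[44,81,38,65,35]}
After op 16 (add /ys/2 2): {"c":39,"f":93,"fw":[41,67,15,4,59,62],"i":91,"r":78,"ys":[44,81,2,38,65,35]}
After op 17 (replace /ys 34): {"c":39,"f":93,"fw":[41,67,15,4,59,62],"i":91,"r":78,"ys":34}
After op 18 (replace /ys 35): {"c":39,"f":93,"fw":[41,67,15,4,59,62],"i":91,"r":78,"ys":35}
After op 19 (add /fw/5 23): {"c":39,"f":93,"fw":[41,67,15,4,59,23,62],"i":91,"r":78,"ys":35}
After op 20 (replace /fw/0 15): {"c":39,"f":93,"fw":[15,67,15,4,59,23,62],"i":91,"r":78,"ys":35}
After op 21 (replace /ys 42): {"c":39,"f":93,"fw":[15,67,15,4,59,23,62],"i":91,"r":78,"ys":42}
After op 22 (add /xq 20): {"c":39,"f":93,"fw":[15,67,15,4,59,23,62],"i":91,"r":78,"xq":20,"ys":42}
After op 23 (replace /f 44): {"c":39,"f":44,"fw":[15,67,15,4,59,23,62],"i":91,"r":78,"xq":20,"ys":42}

Answer: {"c":39,"f":44,"fw":[15,67,15,4,59,23,62],"i":91,"r":78,"xq":20,"ys":42}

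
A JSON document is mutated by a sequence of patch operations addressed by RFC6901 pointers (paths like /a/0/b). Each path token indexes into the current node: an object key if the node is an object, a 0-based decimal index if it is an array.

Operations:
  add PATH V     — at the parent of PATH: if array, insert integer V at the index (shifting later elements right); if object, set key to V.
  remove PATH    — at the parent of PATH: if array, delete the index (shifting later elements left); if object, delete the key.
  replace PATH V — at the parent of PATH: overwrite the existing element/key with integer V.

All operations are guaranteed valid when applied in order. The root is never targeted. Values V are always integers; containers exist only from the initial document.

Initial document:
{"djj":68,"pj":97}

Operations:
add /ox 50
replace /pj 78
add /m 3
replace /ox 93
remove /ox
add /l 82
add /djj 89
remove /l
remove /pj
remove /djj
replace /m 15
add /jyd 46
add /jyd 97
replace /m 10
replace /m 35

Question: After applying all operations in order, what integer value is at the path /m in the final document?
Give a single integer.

After op 1 (add /ox 50): {"djj":68,"ox":50,"pj":97}
After op 2 (replace /pj 78): {"djj":68,"ox":50,"pj":78}
After op 3 (add /m 3): {"djj":68,"m":3,"ox":50,"pj":78}
After op 4 (replace /ox 93): {"djj":68,"m":3,"ox":93,"pj":78}
After op 5 (remove /ox): {"djj":68,"m":3,"pj":78}
After op 6 (add /l 82): {"djj":68,"l":82,"m":3,"pj":78}
After op 7 (add /djj 89): {"djj":89,"l":82,"m":3,"pj":78}
After op 8 (remove /l): {"djj":89,"m":3,"pj":78}
After op 9 (remove /pj): {"djj":89,"m":3}
After op 10 (remove /djj): {"m":3}
After op 11 (replace /m 15): {"m":15}
After op 12 (add /jyd 46): {"jyd":46,"m":15}
After op 13 (add /jyd 97): {"jyd":97,"m":15}
After op 14 (replace /m 10): {"jyd":97,"m":10}
After op 15 (replace /m 35): {"jyd":97,"m":35}
Value at /m: 35

Answer: 35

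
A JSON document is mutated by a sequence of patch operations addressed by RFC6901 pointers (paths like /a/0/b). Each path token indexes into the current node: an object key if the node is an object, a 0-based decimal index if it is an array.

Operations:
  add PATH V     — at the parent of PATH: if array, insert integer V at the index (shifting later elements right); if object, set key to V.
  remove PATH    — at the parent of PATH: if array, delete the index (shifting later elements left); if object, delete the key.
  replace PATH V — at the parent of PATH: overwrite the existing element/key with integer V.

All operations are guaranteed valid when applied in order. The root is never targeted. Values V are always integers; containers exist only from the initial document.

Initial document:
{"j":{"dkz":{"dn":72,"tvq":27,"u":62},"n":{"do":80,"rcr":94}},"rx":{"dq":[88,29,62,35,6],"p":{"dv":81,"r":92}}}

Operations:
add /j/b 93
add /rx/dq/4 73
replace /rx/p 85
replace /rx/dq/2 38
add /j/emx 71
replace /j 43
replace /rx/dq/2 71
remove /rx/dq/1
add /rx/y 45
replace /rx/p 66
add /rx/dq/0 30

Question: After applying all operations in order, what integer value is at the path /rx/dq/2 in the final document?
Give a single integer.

Answer: 71

Derivation:
After op 1 (add /j/b 93): {"j":{"b":93,"dkz":{"dn":72,"tvq":27,"u":62},"n":{"do":80,"rcr":94}},"rx":{"dq":[88,29,62,35,6],"p":{"dv":81,"r":92}}}
After op 2 (add /rx/dq/4 73): {"j":{"b":93,"dkz":{"dn":72,"tvq":27,"u":62},"n":{"do":80,"rcr":94}},"rx":{"dq":[88,29,62,35,73,6],"p":{"dv":81,"r":92}}}
After op 3 (replace /rx/p 85): {"j":{"b":93,"dkz":{"dn":72,"tvq":27,"u":62},"n":{"do":80,"rcr":94}},"rx":{"dq":[88,29,62,35,73,6],"p":85}}
After op 4 (replace /rx/dq/2 38): {"j":{"b":93,"dkz":{"dn":72,"tvq":27,"u":62},"n":{"do":80,"rcr":94}},"rx":{"dq":[88,29,38,35,73,6],"p":85}}
After op 5 (add /j/emx 71): {"j":{"b":93,"dkz":{"dn":72,"tvq":27,"u":62},"emx":71,"n":{"do":80,"rcr":94}},"rx":{"dq":[88,29,38,35,73,6],"p":85}}
After op 6 (replace /j 43): {"j":43,"rx":{"dq":[88,29,38,35,73,6],"p":85}}
After op 7 (replace /rx/dq/2 71): {"j":43,"rx":{"dq":[88,29,71,35,73,6],"p":85}}
After op 8 (remove /rx/dq/1): {"j":43,"rx":{"dq":[88,71,35,73,6],"p":85}}
After op 9 (add /rx/y 45): {"j":43,"rx":{"dq":[88,71,35,73,6],"p":85,"y":45}}
After op 10 (replace /rx/p 66): {"j":43,"rx":{"dq":[88,71,35,73,6],"p":66,"y":45}}
After op 11 (add /rx/dq/0 30): {"j":43,"rx":{"dq":[30,88,71,35,73,6],"p":66,"y":45}}
Value at /rx/dq/2: 71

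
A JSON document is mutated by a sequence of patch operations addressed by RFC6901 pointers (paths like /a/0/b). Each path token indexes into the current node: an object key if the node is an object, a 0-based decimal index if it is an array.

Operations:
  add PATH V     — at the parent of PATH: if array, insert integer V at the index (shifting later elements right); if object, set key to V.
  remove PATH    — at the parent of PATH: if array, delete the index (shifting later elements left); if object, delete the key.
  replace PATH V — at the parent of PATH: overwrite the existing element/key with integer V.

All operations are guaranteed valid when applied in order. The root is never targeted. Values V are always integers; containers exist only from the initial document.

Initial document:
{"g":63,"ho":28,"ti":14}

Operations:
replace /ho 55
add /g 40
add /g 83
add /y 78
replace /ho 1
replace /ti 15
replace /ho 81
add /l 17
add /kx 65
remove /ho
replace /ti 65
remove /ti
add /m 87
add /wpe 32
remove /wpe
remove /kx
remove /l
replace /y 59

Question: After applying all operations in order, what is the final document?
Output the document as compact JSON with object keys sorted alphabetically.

Answer: {"g":83,"m":87,"y":59}

Derivation:
After op 1 (replace /ho 55): {"g":63,"ho":55,"ti":14}
After op 2 (add /g 40): {"g":40,"ho":55,"ti":14}
After op 3 (add /g 83): {"g":83,"ho":55,"ti":14}
After op 4 (add /y 78): {"g":83,"ho":55,"ti":14,"y":78}
After op 5 (replace /ho 1): {"g":83,"ho":1,"ti":14,"y":78}
After op 6 (replace /ti 15): {"g":83,"ho":1,"ti":15,"y":78}
After op 7 (replace /ho 81): {"g":83,"ho":81,"ti":15,"y":78}
After op 8 (add /l 17): {"g":83,"ho":81,"l":17,"ti":15,"y":78}
After op 9 (add /kx 65): {"g":83,"ho":81,"kx":65,"l":17,"ti":15,"y":78}
After op 10 (remove /ho): {"g":83,"kx":65,"l":17,"ti":15,"y":78}
After op 11 (replace /ti 65): {"g":83,"kx":65,"l":17,"ti":65,"y":78}
After op 12 (remove /ti): {"g":83,"kx":65,"l":17,"y":78}
After op 13 (add /m 87): {"g":83,"kx":65,"l":17,"m":87,"y":78}
After op 14 (add /wpe 32): {"g":83,"kx":65,"l":17,"m":87,"wpe":32,"y":78}
After op 15 (remove /wpe): {"g":83,"kx":65,"l":17,"m":87,"y":78}
After op 16 (remove /kx): {"g":83,"l":17,"m":87,"y":78}
After op 17 (remove /l): {"g":83,"m":87,"y":78}
After op 18 (replace /y 59): {"g":83,"m":87,"y":59}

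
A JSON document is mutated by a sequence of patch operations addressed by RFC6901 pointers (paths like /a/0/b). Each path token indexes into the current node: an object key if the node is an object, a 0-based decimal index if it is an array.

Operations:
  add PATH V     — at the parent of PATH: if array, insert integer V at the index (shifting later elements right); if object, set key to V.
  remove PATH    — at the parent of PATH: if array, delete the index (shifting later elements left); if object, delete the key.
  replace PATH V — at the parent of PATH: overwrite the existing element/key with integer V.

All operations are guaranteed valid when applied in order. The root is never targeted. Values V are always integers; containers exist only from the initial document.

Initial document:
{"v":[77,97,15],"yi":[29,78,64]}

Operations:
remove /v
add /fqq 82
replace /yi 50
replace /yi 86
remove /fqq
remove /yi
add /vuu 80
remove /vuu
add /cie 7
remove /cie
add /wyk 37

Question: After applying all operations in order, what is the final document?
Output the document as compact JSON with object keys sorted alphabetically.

Answer: {"wyk":37}

Derivation:
After op 1 (remove /v): {"yi":[29,78,64]}
After op 2 (add /fqq 82): {"fqq":82,"yi":[29,78,64]}
After op 3 (replace /yi 50): {"fqq":82,"yi":50}
After op 4 (replace /yi 86): {"fqq":82,"yi":86}
After op 5 (remove /fqq): {"yi":86}
After op 6 (remove /yi): {}
After op 7 (add /vuu 80): {"vuu":80}
After op 8 (remove /vuu): {}
After op 9 (add /cie 7): {"cie":7}
After op 10 (remove /cie): {}
After op 11 (add /wyk 37): {"wyk":37}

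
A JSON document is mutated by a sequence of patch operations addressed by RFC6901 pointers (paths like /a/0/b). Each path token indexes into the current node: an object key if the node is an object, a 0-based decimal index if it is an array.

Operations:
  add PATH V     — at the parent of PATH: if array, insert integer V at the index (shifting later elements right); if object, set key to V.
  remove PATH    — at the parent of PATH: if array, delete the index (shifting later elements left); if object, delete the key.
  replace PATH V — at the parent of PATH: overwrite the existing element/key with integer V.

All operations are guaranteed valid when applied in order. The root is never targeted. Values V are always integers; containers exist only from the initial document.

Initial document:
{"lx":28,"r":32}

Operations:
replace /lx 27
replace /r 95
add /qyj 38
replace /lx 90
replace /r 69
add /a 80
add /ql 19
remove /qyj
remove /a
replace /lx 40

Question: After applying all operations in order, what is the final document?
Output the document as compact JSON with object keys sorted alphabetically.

Answer: {"lx":40,"ql":19,"r":69}

Derivation:
After op 1 (replace /lx 27): {"lx":27,"r":32}
After op 2 (replace /r 95): {"lx":27,"r":95}
After op 3 (add /qyj 38): {"lx":27,"qyj":38,"r":95}
After op 4 (replace /lx 90): {"lx":90,"qyj":38,"r":95}
After op 5 (replace /r 69): {"lx":90,"qyj":38,"r":69}
After op 6 (add /a 80): {"a":80,"lx":90,"qyj":38,"r":69}
After op 7 (add /ql 19): {"a":80,"lx":90,"ql":19,"qyj":38,"r":69}
After op 8 (remove /qyj): {"a":80,"lx":90,"ql":19,"r":69}
After op 9 (remove /a): {"lx":90,"ql":19,"r":69}
After op 10 (replace /lx 40): {"lx":40,"ql":19,"r":69}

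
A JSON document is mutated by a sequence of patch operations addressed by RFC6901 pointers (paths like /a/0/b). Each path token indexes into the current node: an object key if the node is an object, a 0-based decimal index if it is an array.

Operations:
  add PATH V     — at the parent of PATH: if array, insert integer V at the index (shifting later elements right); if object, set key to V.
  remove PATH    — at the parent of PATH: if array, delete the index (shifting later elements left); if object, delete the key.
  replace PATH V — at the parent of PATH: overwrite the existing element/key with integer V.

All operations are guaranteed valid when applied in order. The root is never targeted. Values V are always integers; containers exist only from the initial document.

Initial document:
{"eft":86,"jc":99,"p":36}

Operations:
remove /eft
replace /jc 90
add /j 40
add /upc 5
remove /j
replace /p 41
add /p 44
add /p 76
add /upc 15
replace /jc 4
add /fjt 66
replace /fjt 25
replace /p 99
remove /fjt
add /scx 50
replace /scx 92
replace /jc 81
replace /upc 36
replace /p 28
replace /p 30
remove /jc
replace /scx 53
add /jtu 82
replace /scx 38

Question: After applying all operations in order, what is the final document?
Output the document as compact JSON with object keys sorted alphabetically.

Answer: {"jtu":82,"p":30,"scx":38,"upc":36}

Derivation:
After op 1 (remove /eft): {"jc":99,"p":36}
After op 2 (replace /jc 90): {"jc":90,"p":36}
After op 3 (add /j 40): {"j":40,"jc":90,"p":36}
After op 4 (add /upc 5): {"j":40,"jc":90,"p":36,"upc":5}
After op 5 (remove /j): {"jc":90,"p":36,"upc":5}
After op 6 (replace /p 41): {"jc":90,"p":41,"upc":5}
After op 7 (add /p 44): {"jc":90,"p":44,"upc":5}
After op 8 (add /p 76): {"jc":90,"p":76,"upc":5}
After op 9 (add /upc 15): {"jc":90,"p":76,"upc":15}
After op 10 (replace /jc 4): {"jc":4,"p":76,"upc":15}
After op 11 (add /fjt 66): {"fjt":66,"jc":4,"p":76,"upc":15}
After op 12 (replace /fjt 25): {"fjt":25,"jc":4,"p":76,"upc":15}
After op 13 (replace /p 99): {"fjt":25,"jc":4,"p":99,"upc":15}
After op 14 (remove /fjt): {"jc":4,"p":99,"upc":15}
After op 15 (add /scx 50): {"jc":4,"p":99,"scx":50,"upc":15}
After op 16 (replace /scx 92): {"jc":4,"p":99,"scx":92,"upc":15}
After op 17 (replace /jc 81): {"jc":81,"p":99,"scx":92,"upc":15}
After op 18 (replace /upc 36): {"jc":81,"p":99,"scx":92,"upc":36}
After op 19 (replace /p 28): {"jc":81,"p":28,"scx":92,"upc":36}
After op 20 (replace /p 30): {"jc":81,"p":30,"scx":92,"upc":36}
After op 21 (remove /jc): {"p":30,"scx":92,"upc":36}
After op 22 (replace /scx 53): {"p":30,"scx":53,"upc":36}
After op 23 (add /jtu 82): {"jtu":82,"p":30,"scx":53,"upc":36}
After op 24 (replace /scx 38): {"jtu":82,"p":30,"scx":38,"upc":36}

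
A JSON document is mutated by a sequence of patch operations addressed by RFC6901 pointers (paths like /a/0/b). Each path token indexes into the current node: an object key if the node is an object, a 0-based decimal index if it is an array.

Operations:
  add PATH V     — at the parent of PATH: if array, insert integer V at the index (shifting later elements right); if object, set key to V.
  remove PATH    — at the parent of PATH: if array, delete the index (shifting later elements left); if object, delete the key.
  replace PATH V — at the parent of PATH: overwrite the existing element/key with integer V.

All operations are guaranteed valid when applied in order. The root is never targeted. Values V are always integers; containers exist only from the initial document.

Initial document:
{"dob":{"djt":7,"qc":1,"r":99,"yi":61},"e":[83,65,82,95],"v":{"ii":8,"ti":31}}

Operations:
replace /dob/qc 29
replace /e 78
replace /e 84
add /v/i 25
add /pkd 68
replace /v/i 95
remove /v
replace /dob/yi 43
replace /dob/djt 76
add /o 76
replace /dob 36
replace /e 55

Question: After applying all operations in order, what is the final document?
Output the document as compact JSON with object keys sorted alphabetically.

Answer: {"dob":36,"e":55,"o":76,"pkd":68}

Derivation:
After op 1 (replace /dob/qc 29): {"dob":{"djt":7,"qc":29,"r":99,"yi":61},"e":[83,65,82,95],"v":{"ii":8,"ti":31}}
After op 2 (replace /e 78): {"dob":{"djt":7,"qc":29,"r":99,"yi":61},"e":78,"v":{"ii":8,"ti":31}}
After op 3 (replace /e 84): {"dob":{"djt":7,"qc":29,"r":99,"yi":61},"e":84,"v":{"ii":8,"ti":31}}
After op 4 (add /v/i 25): {"dob":{"djt":7,"qc":29,"r":99,"yi":61},"e":84,"v":{"i":25,"ii":8,"ti":31}}
After op 5 (add /pkd 68): {"dob":{"djt":7,"qc":29,"r":99,"yi":61},"e":84,"pkd":68,"v":{"i":25,"ii":8,"ti":31}}
After op 6 (replace /v/i 95): {"dob":{"djt":7,"qc":29,"r":99,"yi":61},"e":84,"pkd":68,"v":{"i":95,"ii":8,"ti":31}}
After op 7 (remove /v): {"dob":{"djt":7,"qc":29,"r":99,"yi":61},"e":84,"pkd":68}
After op 8 (replace /dob/yi 43): {"dob":{"djt":7,"qc":29,"r":99,"yi":43},"e":84,"pkd":68}
After op 9 (replace /dob/djt 76): {"dob":{"djt":76,"qc":29,"r":99,"yi":43},"e":84,"pkd":68}
After op 10 (add /o 76): {"dob":{"djt":76,"qc":29,"r":99,"yi":43},"e":84,"o":76,"pkd":68}
After op 11 (replace /dob 36): {"dob":36,"e":84,"o":76,"pkd":68}
After op 12 (replace /e 55): {"dob":36,"e":55,"o":76,"pkd":68}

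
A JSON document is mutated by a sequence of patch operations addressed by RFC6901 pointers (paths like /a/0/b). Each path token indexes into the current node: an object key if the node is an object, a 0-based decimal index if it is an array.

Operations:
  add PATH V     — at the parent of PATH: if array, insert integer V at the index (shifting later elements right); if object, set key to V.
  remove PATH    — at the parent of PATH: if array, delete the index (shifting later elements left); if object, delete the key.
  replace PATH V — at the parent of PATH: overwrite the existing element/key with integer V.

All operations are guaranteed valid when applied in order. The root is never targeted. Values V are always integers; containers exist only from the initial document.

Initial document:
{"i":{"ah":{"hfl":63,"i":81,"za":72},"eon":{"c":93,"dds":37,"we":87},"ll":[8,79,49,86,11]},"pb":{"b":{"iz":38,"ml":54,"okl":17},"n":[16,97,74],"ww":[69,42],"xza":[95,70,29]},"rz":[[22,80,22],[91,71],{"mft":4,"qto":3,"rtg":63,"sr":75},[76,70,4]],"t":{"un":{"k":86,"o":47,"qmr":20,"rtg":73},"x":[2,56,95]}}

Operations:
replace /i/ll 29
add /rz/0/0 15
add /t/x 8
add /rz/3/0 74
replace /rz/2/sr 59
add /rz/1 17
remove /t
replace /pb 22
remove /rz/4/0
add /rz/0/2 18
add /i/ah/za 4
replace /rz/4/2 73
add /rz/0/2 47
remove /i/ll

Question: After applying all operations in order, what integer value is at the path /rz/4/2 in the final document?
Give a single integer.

Answer: 73

Derivation:
After op 1 (replace /i/ll 29): {"i":{"ah":{"hfl":63,"i":81,"za":72},"eon":{"c":93,"dds":37,"we":87},"ll":29},"pb":{"b":{"iz":38,"ml":54,"okl":17},"n":[16,97,74],"ww":[69,42],"xza":[95,70,29]},"rz":[[22,80,22],[91,71],{"mft":4,"qto":3,"rtg":63,"sr":75},[76,70,4]],"t":{"un":{"k":86,"o":47,"qmr":20,"rtg":73},"x":[2,56,95]}}
After op 2 (add /rz/0/0 15): {"i":{"ah":{"hfl":63,"i":81,"za":72},"eon":{"c":93,"dds":37,"we":87},"ll":29},"pb":{"b":{"iz":38,"ml":54,"okl":17},"n":[16,97,74],"ww":[69,42],"xza":[95,70,29]},"rz":[[15,22,80,22],[91,71],{"mft":4,"qto":3,"rtg":63,"sr":75},[76,70,4]],"t":{"un":{"k":86,"o":47,"qmr":20,"rtg":73},"x":[2,56,95]}}
After op 3 (add /t/x 8): {"i":{"ah":{"hfl":63,"i":81,"za":72},"eon":{"c":93,"dds":37,"we":87},"ll":29},"pb":{"b":{"iz":38,"ml":54,"okl":17},"n":[16,97,74],"ww":[69,42],"xza":[95,70,29]},"rz":[[15,22,80,22],[91,71],{"mft":4,"qto":3,"rtg":63,"sr":75},[76,70,4]],"t":{"un":{"k":86,"o":47,"qmr":20,"rtg":73},"x":8}}
After op 4 (add /rz/3/0 74): {"i":{"ah":{"hfl":63,"i":81,"za":72},"eon":{"c":93,"dds":37,"we":87},"ll":29},"pb":{"b":{"iz":38,"ml":54,"okl":17},"n":[16,97,74],"ww":[69,42],"xza":[95,70,29]},"rz":[[15,22,80,22],[91,71],{"mft":4,"qto":3,"rtg":63,"sr":75},[74,76,70,4]],"t":{"un":{"k":86,"o":47,"qmr":20,"rtg":73},"x":8}}
After op 5 (replace /rz/2/sr 59): {"i":{"ah":{"hfl":63,"i":81,"za":72},"eon":{"c":93,"dds":37,"we":87},"ll":29},"pb":{"b":{"iz":38,"ml":54,"okl":17},"n":[16,97,74],"ww":[69,42],"xza":[95,70,29]},"rz":[[15,22,80,22],[91,71],{"mft":4,"qto":3,"rtg":63,"sr":59},[74,76,70,4]],"t":{"un":{"k":86,"o":47,"qmr":20,"rtg":73},"x":8}}
After op 6 (add /rz/1 17): {"i":{"ah":{"hfl":63,"i":81,"za":72},"eon":{"c":93,"dds":37,"we":87},"ll":29},"pb":{"b":{"iz":38,"ml":54,"okl":17},"n":[16,97,74],"ww":[69,42],"xza":[95,70,29]},"rz":[[15,22,80,22],17,[91,71],{"mft":4,"qto":3,"rtg":63,"sr":59},[74,76,70,4]],"t":{"un":{"k":86,"o":47,"qmr":20,"rtg":73},"x":8}}
After op 7 (remove /t): {"i":{"ah":{"hfl":63,"i":81,"za":72},"eon":{"c":93,"dds":37,"we":87},"ll":29},"pb":{"b":{"iz":38,"ml":54,"okl":17},"n":[16,97,74],"ww":[69,42],"xza":[95,70,29]},"rz":[[15,22,80,22],17,[91,71],{"mft":4,"qto":3,"rtg":63,"sr":59},[74,76,70,4]]}
After op 8 (replace /pb 22): {"i":{"ah":{"hfl":63,"i":81,"za":72},"eon":{"c":93,"dds":37,"we":87},"ll":29},"pb":22,"rz":[[15,22,80,22],17,[91,71],{"mft":4,"qto":3,"rtg":63,"sr":59},[74,76,70,4]]}
After op 9 (remove /rz/4/0): {"i":{"ah":{"hfl":63,"i":81,"za":72},"eon":{"c":93,"dds":37,"we":87},"ll":29},"pb":22,"rz":[[15,22,80,22],17,[91,71],{"mft":4,"qto":3,"rtg":63,"sr":59},[76,70,4]]}
After op 10 (add /rz/0/2 18): {"i":{"ah":{"hfl":63,"i":81,"za":72},"eon":{"c":93,"dds":37,"we":87},"ll":29},"pb":22,"rz":[[15,22,18,80,22],17,[91,71],{"mft":4,"qto":3,"rtg":63,"sr":59},[76,70,4]]}
After op 11 (add /i/ah/za 4): {"i":{"ah":{"hfl":63,"i":81,"za":4},"eon":{"c":93,"dds":37,"we":87},"ll":29},"pb":22,"rz":[[15,22,18,80,22],17,[91,71],{"mft":4,"qto":3,"rtg":63,"sr":59},[76,70,4]]}
After op 12 (replace /rz/4/2 73): {"i":{"ah":{"hfl":63,"i":81,"za":4},"eon":{"c":93,"dds":37,"we":87},"ll":29},"pb":22,"rz":[[15,22,18,80,22],17,[91,71],{"mft":4,"qto":3,"rtg":63,"sr":59},[76,70,73]]}
After op 13 (add /rz/0/2 47): {"i":{"ah":{"hfl":63,"i":81,"za":4},"eon":{"c":93,"dds":37,"we":87},"ll":29},"pb":22,"rz":[[15,22,47,18,80,22],17,[91,71],{"mft":4,"qto":3,"rtg":63,"sr":59},[76,70,73]]}
After op 14 (remove /i/ll): {"i":{"ah":{"hfl":63,"i":81,"za":4},"eon":{"c":93,"dds":37,"we":87}},"pb":22,"rz":[[15,22,47,18,80,22],17,[91,71],{"mft":4,"qto":3,"rtg":63,"sr":59},[76,70,73]]}
Value at /rz/4/2: 73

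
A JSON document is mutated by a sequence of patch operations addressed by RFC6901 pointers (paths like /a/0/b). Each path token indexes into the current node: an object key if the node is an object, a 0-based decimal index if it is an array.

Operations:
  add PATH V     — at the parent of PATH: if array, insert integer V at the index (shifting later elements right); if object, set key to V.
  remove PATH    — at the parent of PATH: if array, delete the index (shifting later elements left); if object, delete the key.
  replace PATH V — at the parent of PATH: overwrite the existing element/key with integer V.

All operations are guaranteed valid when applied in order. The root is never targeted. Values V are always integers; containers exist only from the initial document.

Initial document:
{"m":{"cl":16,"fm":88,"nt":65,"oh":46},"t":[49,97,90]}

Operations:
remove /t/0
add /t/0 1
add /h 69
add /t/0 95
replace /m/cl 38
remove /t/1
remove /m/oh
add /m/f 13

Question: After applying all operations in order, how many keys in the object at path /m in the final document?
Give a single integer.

Answer: 4

Derivation:
After op 1 (remove /t/0): {"m":{"cl":16,"fm":88,"nt":65,"oh":46},"t":[97,90]}
After op 2 (add /t/0 1): {"m":{"cl":16,"fm":88,"nt":65,"oh":46},"t":[1,97,90]}
After op 3 (add /h 69): {"h":69,"m":{"cl":16,"fm":88,"nt":65,"oh":46},"t":[1,97,90]}
After op 4 (add /t/0 95): {"h":69,"m":{"cl":16,"fm":88,"nt":65,"oh":46},"t":[95,1,97,90]}
After op 5 (replace /m/cl 38): {"h":69,"m":{"cl":38,"fm":88,"nt":65,"oh":46},"t":[95,1,97,90]}
After op 6 (remove /t/1): {"h":69,"m":{"cl":38,"fm":88,"nt":65,"oh":46},"t":[95,97,90]}
After op 7 (remove /m/oh): {"h":69,"m":{"cl":38,"fm":88,"nt":65},"t":[95,97,90]}
After op 8 (add /m/f 13): {"h":69,"m":{"cl":38,"f":13,"fm":88,"nt":65},"t":[95,97,90]}
Size at path /m: 4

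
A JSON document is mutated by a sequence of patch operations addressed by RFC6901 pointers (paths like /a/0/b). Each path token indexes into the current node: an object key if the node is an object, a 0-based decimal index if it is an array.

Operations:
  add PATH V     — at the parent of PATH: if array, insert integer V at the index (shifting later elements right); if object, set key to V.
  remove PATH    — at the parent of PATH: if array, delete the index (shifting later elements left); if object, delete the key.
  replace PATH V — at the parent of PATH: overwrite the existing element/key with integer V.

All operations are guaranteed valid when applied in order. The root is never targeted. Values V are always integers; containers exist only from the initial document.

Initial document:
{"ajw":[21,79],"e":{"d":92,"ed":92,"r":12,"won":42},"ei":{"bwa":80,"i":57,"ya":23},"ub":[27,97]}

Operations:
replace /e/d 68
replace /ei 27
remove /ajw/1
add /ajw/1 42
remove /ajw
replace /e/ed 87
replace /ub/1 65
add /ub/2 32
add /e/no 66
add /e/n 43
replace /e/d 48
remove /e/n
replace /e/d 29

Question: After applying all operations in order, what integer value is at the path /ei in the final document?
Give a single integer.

After op 1 (replace /e/d 68): {"ajw":[21,79],"e":{"d":68,"ed":92,"r":12,"won":42},"ei":{"bwa":80,"i":57,"ya":23},"ub":[27,97]}
After op 2 (replace /ei 27): {"ajw":[21,79],"e":{"d":68,"ed":92,"r":12,"won":42},"ei":27,"ub":[27,97]}
After op 3 (remove /ajw/1): {"ajw":[21],"e":{"d":68,"ed":92,"r":12,"won":42},"ei":27,"ub":[27,97]}
After op 4 (add /ajw/1 42): {"ajw":[21,42],"e":{"d":68,"ed":92,"r":12,"won":42},"ei":27,"ub":[27,97]}
After op 5 (remove /ajw): {"e":{"d":68,"ed":92,"r":12,"won":42},"ei":27,"ub":[27,97]}
After op 6 (replace /e/ed 87): {"e":{"d":68,"ed":87,"r":12,"won":42},"ei":27,"ub":[27,97]}
After op 7 (replace /ub/1 65): {"e":{"d":68,"ed":87,"r":12,"won":42},"ei":27,"ub":[27,65]}
After op 8 (add /ub/2 32): {"e":{"d":68,"ed":87,"r":12,"won":42},"ei":27,"ub":[27,65,32]}
After op 9 (add /e/no 66): {"e":{"d":68,"ed":87,"no":66,"r":12,"won":42},"ei":27,"ub":[27,65,32]}
After op 10 (add /e/n 43): {"e":{"d":68,"ed":87,"n":43,"no":66,"r":12,"won":42},"ei":27,"ub":[27,65,32]}
After op 11 (replace /e/d 48): {"e":{"d":48,"ed":87,"n":43,"no":66,"r":12,"won":42},"ei":27,"ub":[27,65,32]}
After op 12 (remove /e/n): {"e":{"d":48,"ed":87,"no":66,"r":12,"won":42},"ei":27,"ub":[27,65,32]}
After op 13 (replace /e/d 29): {"e":{"d":29,"ed":87,"no":66,"r":12,"won":42},"ei":27,"ub":[27,65,32]}
Value at /ei: 27

Answer: 27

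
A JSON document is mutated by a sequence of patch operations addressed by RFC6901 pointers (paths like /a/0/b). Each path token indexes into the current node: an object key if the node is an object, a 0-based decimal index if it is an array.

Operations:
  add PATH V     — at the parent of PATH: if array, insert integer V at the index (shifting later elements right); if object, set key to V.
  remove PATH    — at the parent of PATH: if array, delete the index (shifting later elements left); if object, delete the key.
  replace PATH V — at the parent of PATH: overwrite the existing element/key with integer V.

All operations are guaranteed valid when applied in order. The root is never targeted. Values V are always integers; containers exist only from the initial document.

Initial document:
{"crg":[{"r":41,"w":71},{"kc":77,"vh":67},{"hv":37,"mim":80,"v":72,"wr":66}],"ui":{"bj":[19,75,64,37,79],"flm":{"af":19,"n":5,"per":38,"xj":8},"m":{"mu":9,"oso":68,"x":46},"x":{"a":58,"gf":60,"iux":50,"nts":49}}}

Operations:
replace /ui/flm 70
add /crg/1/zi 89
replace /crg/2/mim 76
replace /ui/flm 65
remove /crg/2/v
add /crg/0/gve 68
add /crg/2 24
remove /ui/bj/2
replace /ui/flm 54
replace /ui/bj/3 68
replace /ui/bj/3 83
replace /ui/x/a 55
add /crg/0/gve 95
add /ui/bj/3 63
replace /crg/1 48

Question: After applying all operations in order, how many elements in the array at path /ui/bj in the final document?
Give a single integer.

After op 1 (replace /ui/flm 70): {"crg":[{"r":41,"w":71},{"kc":77,"vh":67},{"hv":37,"mim":80,"v":72,"wr":66}],"ui":{"bj":[19,75,64,37,79],"flm":70,"m":{"mu":9,"oso":68,"x":46},"x":{"a":58,"gf":60,"iux":50,"nts":49}}}
After op 2 (add /crg/1/zi 89): {"crg":[{"r":41,"w":71},{"kc":77,"vh":67,"zi":89},{"hv":37,"mim":80,"v":72,"wr":66}],"ui":{"bj":[19,75,64,37,79],"flm":70,"m":{"mu":9,"oso":68,"x":46},"x":{"a":58,"gf":60,"iux":50,"nts":49}}}
After op 3 (replace /crg/2/mim 76): {"crg":[{"r":41,"w":71},{"kc":77,"vh":67,"zi":89},{"hv":37,"mim":76,"v":72,"wr":66}],"ui":{"bj":[19,75,64,37,79],"flm":70,"m":{"mu":9,"oso":68,"x":46},"x":{"a":58,"gf":60,"iux":50,"nts":49}}}
After op 4 (replace /ui/flm 65): {"crg":[{"r":41,"w":71},{"kc":77,"vh":67,"zi":89},{"hv":37,"mim":76,"v":72,"wr":66}],"ui":{"bj":[19,75,64,37,79],"flm":65,"m":{"mu":9,"oso":68,"x":46},"x":{"a":58,"gf":60,"iux":50,"nts":49}}}
After op 5 (remove /crg/2/v): {"crg":[{"r":41,"w":71},{"kc":77,"vh":67,"zi":89},{"hv":37,"mim":76,"wr":66}],"ui":{"bj":[19,75,64,37,79],"flm":65,"m":{"mu":9,"oso":68,"x":46},"x":{"a":58,"gf":60,"iux":50,"nts":49}}}
After op 6 (add /crg/0/gve 68): {"crg":[{"gve":68,"r":41,"w":71},{"kc":77,"vh":67,"zi":89},{"hv":37,"mim":76,"wr":66}],"ui":{"bj":[19,75,64,37,79],"flm":65,"m":{"mu":9,"oso":68,"x":46},"x":{"a":58,"gf":60,"iux":50,"nts":49}}}
After op 7 (add /crg/2 24): {"crg":[{"gve":68,"r":41,"w":71},{"kc":77,"vh":67,"zi":89},24,{"hv":37,"mim":76,"wr":66}],"ui":{"bj":[19,75,64,37,79],"flm":65,"m":{"mu":9,"oso":68,"x":46},"x":{"a":58,"gf":60,"iux":50,"nts":49}}}
After op 8 (remove /ui/bj/2): {"crg":[{"gve":68,"r":41,"w":71},{"kc":77,"vh":67,"zi":89},24,{"hv":37,"mim":76,"wr":66}],"ui":{"bj":[19,75,37,79],"flm":65,"m":{"mu":9,"oso":68,"x":46},"x":{"a":58,"gf":60,"iux":50,"nts":49}}}
After op 9 (replace /ui/flm 54): {"crg":[{"gve":68,"r":41,"w":71},{"kc":77,"vh":67,"zi":89},24,{"hv":37,"mim":76,"wr":66}],"ui":{"bj":[19,75,37,79],"flm":54,"m":{"mu":9,"oso":68,"x":46},"x":{"a":58,"gf":60,"iux":50,"nts":49}}}
After op 10 (replace /ui/bj/3 68): {"crg":[{"gve":68,"r":41,"w":71},{"kc":77,"vh":67,"zi":89},24,{"hv":37,"mim":76,"wr":66}],"ui":{"bj":[19,75,37,68],"flm":54,"m":{"mu":9,"oso":68,"x":46},"x":{"a":58,"gf":60,"iux":50,"nts":49}}}
After op 11 (replace /ui/bj/3 83): {"crg":[{"gve":68,"r":41,"w":71},{"kc":77,"vh":67,"zi":89},24,{"hv":37,"mim":76,"wr":66}],"ui":{"bj":[19,75,37,83],"flm":54,"m":{"mu":9,"oso":68,"x":46},"x":{"a":58,"gf":60,"iux":50,"nts":49}}}
After op 12 (replace /ui/x/a 55): {"crg":[{"gve":68,"r":41,"w":71},{"kc":77,"vh":67,"zi":89},24,{"hv":37,"mim":76,"wr":66}],"ui":{"bj":[19,75,37,83],"flm":54,"m":{"mu":9,"oso":68,"x":46},"x":{"a":55,"gf":60,"iux":50,"nts":49}}}
After op 13 (add /crg/0/gve 95): {"crg":[{"gve":95,"r":41,"w":71},{"kc":77,"vh":67,"zi":89},24,{"hv":37,"mim":76,"wr":66}],"ui":{"bj":[19,75,37,83],"flm":54,"m":{"mu":9,"oso":68,"x":46},"x":{"a":55,"gf":60,"iux":50,"nts":49}}}
After op 14 (add /ui/bj/3 63): {"crg":[{"gve":95,"r":41,"w":71},{"kc":77,"vh":67,"zi":89},24,{"hv":37,"mim":76,"wr":66}],"ui":{"bj":[19,75,37,63,83],"flm":54,"m":{"mu":9,"oso":68,"x":46},"x":{"a":55,"gf":60,"iux":50,"nts":49}}}
After op 15 (replace /crg/1 48): {"crg":[{"gve":95,"r":41,"w":71},48,24,{"hv":37,"mim":76,"wr":66}],"ui":{"bj":[19,75,37,63,83],"flm":54,"m":{"mu":9,"oso":68,"x":46},"x":{"a":55,"gf":60,"iux":50,"nts":49}}}
Size at path /ui/bj: 5

Answer: 5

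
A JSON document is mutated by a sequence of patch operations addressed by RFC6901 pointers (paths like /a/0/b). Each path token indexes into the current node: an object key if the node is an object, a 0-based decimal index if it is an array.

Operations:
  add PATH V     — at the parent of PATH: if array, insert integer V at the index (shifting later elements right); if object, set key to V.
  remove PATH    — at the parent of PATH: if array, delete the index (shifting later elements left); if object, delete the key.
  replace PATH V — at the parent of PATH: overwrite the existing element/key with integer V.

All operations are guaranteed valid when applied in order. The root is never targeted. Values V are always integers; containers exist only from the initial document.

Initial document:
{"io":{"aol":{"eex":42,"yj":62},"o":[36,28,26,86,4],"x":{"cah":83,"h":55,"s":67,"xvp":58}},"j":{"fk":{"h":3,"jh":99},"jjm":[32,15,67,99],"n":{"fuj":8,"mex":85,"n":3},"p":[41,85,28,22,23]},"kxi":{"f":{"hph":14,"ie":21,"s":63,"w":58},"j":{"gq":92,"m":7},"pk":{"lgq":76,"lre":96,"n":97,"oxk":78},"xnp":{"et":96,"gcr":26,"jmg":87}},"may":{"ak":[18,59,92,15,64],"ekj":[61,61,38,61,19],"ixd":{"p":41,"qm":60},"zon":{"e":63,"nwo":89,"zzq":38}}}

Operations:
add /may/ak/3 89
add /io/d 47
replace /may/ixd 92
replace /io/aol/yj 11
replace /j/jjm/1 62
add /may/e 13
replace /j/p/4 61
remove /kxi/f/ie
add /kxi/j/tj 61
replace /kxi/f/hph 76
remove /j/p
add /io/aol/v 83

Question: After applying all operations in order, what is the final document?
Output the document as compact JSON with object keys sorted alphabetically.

Answer: {"io":{"aol":{"eex":42,"v":83,"yj":11},"d":47,"o":[36,28,26,86,4],"x":{"cah":83,"h":55,"s":67,"xvp":58}},"j":{"fk":{"h":3,"jh":99},"jjm":[32,62,67,99],"n":{"fuj":8,"mex":85,"n":3}},"kxi":{"f":{"hph":76,"s":63,"w":58},"j":{"gq":92,"m":7,"tj":61},"pk":{"lgq":76,"lre":96,"n":97,"oxk":78},"xnp":{"et":96,"gcr":26,"jmg":87}},"may":{"ak":[18,59,92,89,15,64],"e":13,"ekj":[61,61,38,61,19],"ixd":92,"zon":{"e":63,"nwo":89,"zzq":38}}}

Derivation:
After op 1 (add /may/ak/3 89): {"io":{"aol":{"eex":42,"yj":62},"o":[36,28,26,86,4],"x":{"cah":83,"h":55,"s":67,"xvp":58}},"j":{"fk":{"h":3,"jh":99},"jjm":[32,15,67,99],"n":{"fuj":8,"mex":85,"n":3},"p":[41,85,28,22,23]},"kxi":{"f":{"hph":14,"ie":21,"s":63,"w":58},"j":{"gq":92,"m":7},"pk":{"lgq":76,"lre":96,"n":97,"oxk":78},"xnp":{"et":96,"gcr":26,"jmg":87}},"may":{"ak":[18,59,92,89,15,64],"ekj":[61,61,38,61,19],"ixd":{"p":41,"qm":60},"zon":{"e":63,"nwo":89,"zzq":38}}}
After op 2 (add /io/d 47): {"io":{"aol":{"eex":42,"yj":62},"d":47,"o":[36,28,26,86,4],"x":{"cah":83,"h":55,"s":67,"xvp":58}},"j":{"fk":{"h":3,"jh":99},"jjm":[32,15,67,99],"n":{"fuj":8,"mex":85,"n":3},"p":[41,85,28,22,23]},"kxi":{"f":{"hph":14,"ie":21,"s":63,"w":58},"j":{"gq":92,"m":7},"pk":{"lgq":76,"lre":96,"n":97,"oxk":78},"xnp":{"et":96,"gcr":26,"jmg":87}},"may":{"ak":[18,59,92,89,15,64],"ekj":[61,61,38,61,19],"ixd":{"p":41,"qm":60},"zon":{"e":63,"nwo":89,"zzq":38}}}
After op 3 (replace /may/ixd 92): {"io":{"aol":{"eex":42,"yj":62},"d":47,"o":[36,28,26,86,4],"x":{"cah":83,"h":55,"s":67,"xvp":58}},"j":{"fk":{"h":3,"jh":99},"jjm":[32,15,67,99],"n":{"fuj":8,"mex":85,"n":3},"p":[41,85,28,22,23]},"kxi":{"f":{"hph":14,"ie":21,"s":63,"w":58},"j":{"gq":92,"m":7},"pk":{"lgq":76,"lre":96,"n":97,"oxk":78},"xnp":{"et":96,"gcr":26,"jmg":87}},"may":{"ak":[18,59,92,89,15,64],"ekj":[61,61,38,61,19],"ixd":92,"zon":{"e":63,"nwo":89,"zzq":38}}}
After op 4 (replace /io/aol/yj 11): {"io":{"aol":{"eex":42,"yj":11},"d":47,"o":[36,28,26,86,4],"x":{"cah":83,"h":55,"s":67,"xvp":58}},"j":{"fk":{"h":3,"jh":99},"jjm":[32,15,67,99],"n":{"fuj":8,"mex":85,"n":3},"p":[41,85,28,22,23]},"kxi":{"f":{"hph":14,"ie":21,"s":63,"w":58},"j":{"gq":92,"m":7},"pk":{"lgq":76,"lre":96,"n":97,"oxk":78},"xnp":{"et":96,"gcr":26,"jmg":87}},"may":{"ak":[18,59,92,89,15,64],"ekj":[61,61,38,61,19],"ixd":92,"zon":{"e":63,"nwo":89,"zzq":38}}}
After op 5 (replace /j/jjm/1 62): {"io":{"aol":{"eex":42,"yj":11},"d":47,"o":[36,28,26,86,4],"x":{"cah":83,"h":55,"s":67,"xvp":58}},"j":{"fk":{"h":3,"jh":99},"jjm":[32,62,67,99],"n":{"fuj":8,"mex":85,"n":3},"p":[41,85,28,22,23]},"kxi":{"f":{"hph":14,"ie":21,"s":63,"w":58},"j":{"gq":92,"m":7},"pk":{"lgq":76,"lre":96,"n":97,"oxk":78},"xnp":{"et":96,"gcr":26,"jmg":87}},"may":{"ak":[18,59,92,89,15,64],"ekj":[61,61,38,61,19],"ixd":92,"zon":{"e":63,"nwo":89,"zzq":38}}}
After op 6 (add /may/e 13): {"io":{"aol":{"eex":42,"yj":11},"d":47,"o":[36,28,26,86,4],"x":{"cah":83,"h":55,"s":67,"xvp":58}},"j":{"fk":{"h":3,"jh":99},"jjm":[32,62,67,99],"n":{"fuj":8,"mex":85,"n":3},"p":[41,85,28,22,23]},"kxi":{"f":{"hph":14,"ie":21,"s":63,"w":58},"j":{"gq":92,"m":7},"pk":{"lgq":76,"lre":96,"n":97,"oxk":78},"xnp":{"et":96,"gcr":26,"jmg":87}},"may":{"ak":[18,59,92,89,15,64],"e":13,"ekj":[61,61,38,61,19],"ixd":92,"zon":{"e":63,"nwo":89,"zzq":38}}}
After op 7 (replace /j/p/4 61): {"io":{"aol":{"eex":42,"yj":11},"d":47,"o":[36,28,26,86,4],"x":{"cah":83,"h":55,"s":67,"xvp":58}},"j":{"fk":{"h":3,"jh":99},"jjm":[32,62,67,99],"n":{"fuj":8,"mex":85,"n":3},"p":[41,85,28,22,61]},"kxi":{"f":{"hph":14,"ie":21,"s":63,"w":58},"j":{"gq":92,"m":7},"pk":{"lgq":76,"lre":96,"n":97,"oxk":78},"xnp":{"et":96,"gcr":26,"jmg":87}},"may":{"ak":[18,59,92,89,15,64],"e":13,"ekj":[61,61,38,61,19],"ixd":92,"zon":{"e":63,"nwo":89,"zzq":38}}}
After op 8 (remove /kxi/f/ie): {"io":{"aol":{"eex":42,"yj":11},"d":47,"o":[36,28,26,86,4],"x":{"cah":83,"h":55,"s":67,"xvp":58}},"j":{"fk":{"h":3,"jh":99},"jjm":[32,62,67,99],"n":{"fuj":8,"mex":85,"n":3},"p":[41,85,28,22,61]},"kxi":{"f":{"hph":14,"s":63,"w":58},"j":{"gq":92,"m":7},"pk":{"lgq":76,"lre":96,"n":97,"oxk":78},"xnp":{"et":96,"gcr":26,"jmg":87}},"may":{"ak":[18,59,92,89,15,64],"e":13,"ekj":[61,61,38,61,19],"ixd":92,"zon":{"e":63,"nwo":89,"zzq":38}}}
After op 9 (add /kxi/j/tj 61): {"io":{"aol":{"eex":42,"yj":11},"d":47,"o":[36,28,26,86,4],"x":{"cah":83,"h":55,"s":67,"xvp":58}},"j":{"fk":{"h":3,"jh":99},"jjm":[32,62,67,99],"n":{"fuj":8,"mex":85,"n":3},"p":[41,85,28,22,61]},"kxi":{"f":{"hph":14,"s":63,"w":58},"j":{"gq":92,"m":7,"tj":61},"pk":{"lgq":76,"lre":96,"n":97,"oxk":78},"xnp":{"et":96,"gcr":26,"jmg":87}},"may":{"ak":[18,59,92,89,15,64],"e":13,"ekj":[61,61,38,61,19],"ixd":92,"zon":{"e":63,"nwo":89,"zzq":38}}}
After op 10 (replace /kxi/f/hph 76): {"io":{"aol":{"eex":42,"yj":11},"d":47,"o":[36,28,26,86,4],"x":{"cah":83,"h":55,"s":67,"xvp":58}},"j":{"fk":{"h":3,"jh":99},"jjm":[32,62,67,99],"n":{"fuj":8,"mex":85,"n":3},"p":[41,85,28,22,61]},"kxi":{"f":{"hph":76,"s":63,"w":58},"j":{"gq":92,"m":7,"tj":61},"pk":{"lgq":76,"lre":96,"n":97,"oxk":78},"xnp":{"et":96,"gcr":26,"jmg":87}},"may":{"ak":[18,59,92,89,15,64],"e":13,"ekj":[61,61,38,61,19],"ixd":92,"zon":{"e":63,"nwo":89,"zzq":38}}}
After op 11 (remove /j/p): {"io":{"aol":{"eex":42,"yj":11},"d":47,"o":[36,28,26,86,4],"x":{"cah":83,"h":55,"s":67,"xvp":58}},"j":{"fk":{"h":3,"jh":99},"jjm":[32,62,67,99],"n":{"fuj":8,"mex":85,"n":3}},"kxi":{"f":{"hph":76,"s":63,"w":58},"j":{"gq":92,"m":7,"tj":61},"pk":{"lgq":76,"lre":96,"n":97,"oxk":78},"xnp":{"et":96,"gcr":26,"jmg":87}},"may":{"ak":[18,59,92,89,15,64],"e":13,"ekj":[61,61,38,61,19],"ixd":92,"zon":{"e":63,"nwo":89,"zzq":38}}}
After op 12 (add /io/aol/v 83): {"io":{"aol":{"eex":42,"v":83,"yj":11},"d":47,"o":[36,28,26,86,4],"x":{"cah":83,"h":55,"s":67,"xvp":58}},"j":{"fk":{"h":3,"jh":99},"jjm":[32,62,67,99],"n":{"fuj":8,"mex":85,"n":3}},"kxi":{"f":{"hph":76,"s":63,"w":58},"j":{"gq":92,"m":7,"tj":61},"pk":{"lgq":76,"lre":96,"n":97,"oxk":78},"xnp":{"et":96,"gcr":26,"jmg":87}},"may":{"ak":[18,59,92,89,15,64],"e":13,"ekj":[61,61,38,61,19],"ixd":92,"zon":{"e":63,"nwo":89,"zzq":38}}}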